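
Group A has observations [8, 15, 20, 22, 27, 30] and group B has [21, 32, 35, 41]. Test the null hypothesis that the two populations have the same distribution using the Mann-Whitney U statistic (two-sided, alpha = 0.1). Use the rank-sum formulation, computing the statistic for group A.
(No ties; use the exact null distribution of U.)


Step 1: Combine and sort all 10 observations; assign midranks.
sorted (value, group): (8,X), (15,X), (20,X), (21,Y), (22,X), (27,X), (30,X), (32,Y), (35,Y), (41,Y)
ranks: 8->1, 15->2, 20->3, 21->4, 22->5, 27->6, 30->7, 32->8, 35->9, 41->10
Step 2: Rank sum for X: R1 = 1 + 2 + 3 + 5 + 6 + 7 = 24.
Step 3: U_X = R1 - n1(n1+1)/2 = 24 - 6*7/2 = 24 - 21 = 3.
       U_Y = n1*n2 - U_X = 24 - 3 = 21.
Step 4: No ties, so the exact null distribution of U (based on enumerating the C(10,6) = 210 equally likely rank assignments) gives the two-sided p-value.
Step 5: p-value = 0.066667; compare to alpha = 0.1. reject H0.

U_X = 3, p = 0.066667, reject H0 at alpha = 0.1.


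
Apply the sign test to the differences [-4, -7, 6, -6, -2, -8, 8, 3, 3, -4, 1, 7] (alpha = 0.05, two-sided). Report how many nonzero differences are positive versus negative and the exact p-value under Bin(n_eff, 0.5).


Step 1: Discard zero differences. Original n = 12; n_eff = number of nonzero differences = 12.
Nonzero differences (with sign): -4, -7, +6, -6, -2, -8, +8, +3, +3, -4, +1, +7
Step 2: Count signs: positive = 6, negative = 6.
Step 3: Under H0: P(positive) = 0.5, so the number of positives S ~ Bin(12, 0.5).
Step 4: Two-sided exact p-value = sum of Bin(12,0.5) probabilities at or below the observed probability = 1.000000.
Step 5: alpha = 0.05. fail to reject H0.

n_eff = 12, pos = 6, neg = 6, p = 1.000000, fail to reject H0.


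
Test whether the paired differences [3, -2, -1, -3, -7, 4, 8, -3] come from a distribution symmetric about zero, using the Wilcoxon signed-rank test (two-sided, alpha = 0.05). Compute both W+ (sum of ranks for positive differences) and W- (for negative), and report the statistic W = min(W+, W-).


Step 1: Drop any zero differences (none here) and take |d_i|.
|d| = [3, 2, 1, 3, 7, 4, 8, 3]
Step 2: Midrank |d_i| (ties get averaged ranks).
ranks: |3|->4, |2|->2, |1|->1, |3|->4, |7|->7, |4|->6, |8|->8, |3|->4
Step 3: Attach original signs; sum ranks with positive sign and with negative sign.
W+ = 4 + 6 + 8 = 18
W- = 2 + 1 + 4 + 7 + 4 = 18
(Check: W+ + W- = 36 should equal n(n+1)/2 = 36.)
Step 4: Test statistic W = min(W+, W-) = 18.
Step 5: Ties in |d|, so use the tie-corrected normal approximation.
        E[W] = n(n+1)/4 = 8*9/4 = 18.
        Tie groups: |d|=3 (t=3); sum(t^3 - t) = 24.
        Var[W] = n(n+1)(2n+1)/24 - sum(t^3-t)/48 = 1224/24 - 24/48 = 50.5.
        z = (W - E[W]) / sqrt(Var[W]) = (18 - 18) / 7.1063 = 0.0000.
        Two-sided p = 2*Phi(z) = 1.000000.
Step 6: alpha = 0.05. fail to reject H0.

W+ = 18, W- = 18, W = min = 18, p = 1.000000, fail to reject H0.


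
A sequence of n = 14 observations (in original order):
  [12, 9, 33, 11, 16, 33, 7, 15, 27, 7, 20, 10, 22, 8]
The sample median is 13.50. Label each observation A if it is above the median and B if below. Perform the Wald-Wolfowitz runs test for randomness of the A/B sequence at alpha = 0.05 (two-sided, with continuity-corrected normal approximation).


Step 1: Compute median = 13.50; label A = above, B = below.
Labels in order: BBABAABAABABAB  (n_A = 7, n_B = 7)
Step 2: Count runs R = 11.
Step 3: Under H0 (random ordering), E[R] = 2*n_A*n_B/(n_A+n_B) + 1 = 2*7*7/14 + 1 = 8.0000.
        Var[R] = 2*n_A*n_B*(2*n_A*n_B - n_A - n_B) / ((n_A+n_B)^2 * (n_A+n_B-1)) = 8232/2548 = 3.2308.
        SD[R] = 1.7974.
Step 4: Continuity-corrected z = (R - 0.5 - E[R]) / SD[R] = (11 - 0.5 - 8.0000) / 1.7974 = 1.3909.
Step 5: Two-sided p-value via normal approximation = 2*(1 - Phi(|z|)) = 0.164264.
Step 6: alpha = 0.05. fail to reject H0.

R = 11, z = 1.3909, p = 0.164264, fail to reject H0.


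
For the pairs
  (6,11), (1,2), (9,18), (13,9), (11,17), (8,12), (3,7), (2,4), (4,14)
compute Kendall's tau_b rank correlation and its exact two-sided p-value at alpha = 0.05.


Step 1: Enumerate the 36 unordered pairs (i,j) with i<j and classify each by sign(x_j-x_i) * sign(y_j-y_i).
  (1,2):dx=-5,dy=-9->C; (1,3):dx=+3,dy=+7->C; (1,4):dx=+7,dy=-2->D; (1,5):dx=+5,dy=+6->C
  (1,6):dx=+2,dy=+1->C; (1,7):dx=-3,dy=-4->C; (1,8):dx=-4,dy=-7->C; (1,9):dx=-2,dy=+3->D
  (2,3):dx=+8,dy=+16->C; (2,4):dx=+12,dy=+7->C; (2,5):dx=+10,dy=+15->C; (2,6):dx=+7,dy=+10->C
  (2,7):dx=+2,dy=+5->C; (2,8):dx=+1,dy=+2->C; (2,9):dx=+3,dy=+12->C; (3,4):dx=+4,dy=-9->D
  (3,5):dx=+2,dy=-1->D; (3,6):dx=-1,dy=-6->C; (3,7):dx=-6,dy=-11->C; (3,8):dx=-7,dy=-14->C
  (3,9):dx=-5,dy=-4->C; (4,5):dx=-2,dy=+8->D; (4,6):dx=-5,dy=+3->D; (4,7):dx=-10,dy=-2->C
  (4,8):dx=-11,dy=-5->C; (4,9):dx=-9,dy=+5->D; (5,6):dx=-3,dy=-5->C; (5,7):dx=-8,dy=-10->C
  (5,8):dx=-9,dy=-13->C; (5,9):dx=-7,dy=-3->C; (6,7):dx=-5,dy=-5->C; (6,8):dx=-6,dy=-8->C
  (6,9):dx=-4,dy=+2->D; (7,8):dx=-1,dy=-3->C; (7,9):dx=+1,dy=+7->C; (8,9):dx=+2,dy=+10->C
Step 2: C = 28, D = 8, total pairs = 36.
Step 3: tau = (C - D)/(n(n-1)/2) = (28 - 8)/36 = 0.555556.
Step 4: Exact two-sided p-value (enumerate n! = 362880 permutations of y under H0): p = 0.044615.
Step 5: alpha = 0.05. reject H0.

tau_b = 0.5556 (C=28, D=8), p = 0.044615, reject H0.


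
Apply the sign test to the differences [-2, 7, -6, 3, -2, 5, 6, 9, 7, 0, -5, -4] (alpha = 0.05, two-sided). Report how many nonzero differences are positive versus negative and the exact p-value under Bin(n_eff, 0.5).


Step 1: Discard zero differences. Original n = 12; n_eff = number of nonzero differences = 11.
Nonzero differences (with sign): -2, +7, -6, +3, -2, +5, +6, +9, +7, -5, -4
Step 2: Count signs: positive = 6, negative = 5.
Step 3: Under H0: P(positive) = 0.5, so the number of positives S ~ Bin(11, 0.5).
Step 4: Two-sided exact p-value = sum of Bin(11,0.5) probabilities at or below the observed probability = 1.000000.
Step 5: alpha = 0.05. fail to reject H0.

n_eff = 11, pos = 6, neg = 5, p = 1.000000, fail to reject H0.


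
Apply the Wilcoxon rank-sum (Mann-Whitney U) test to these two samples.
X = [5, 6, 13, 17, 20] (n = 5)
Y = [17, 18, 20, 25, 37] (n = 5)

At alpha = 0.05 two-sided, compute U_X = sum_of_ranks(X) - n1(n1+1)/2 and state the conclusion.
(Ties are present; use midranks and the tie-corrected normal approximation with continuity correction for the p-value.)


Step 1: Combine and sort all 10 observations; assign midranks.
sorted (value, group): (5,X), (6,X), (13,X), (17,X), (17,Y), (18,Y), (20,X), (20,Y), (25,Y), (37,Y)
ranks: 5->1, 6->2, 13->3, 17->4.5, 17->4.5, 18->6, 20->7.5, 20->7.5, 25->9, 37->10
Step 2: Rank sum for X: R1 = 1 + 2 + 3 + 4.5 + 7.5 = 18.
Step 3: U_X = R1 - n1(n1+1)/2 = 18 - 5*6/2 = 18 - 15 = 3.
       U_Y = n1*n2 - U_X = 25 - 3 = 22.
Step 4: Ties are present, so use the tie-corrected normal approximation (with continuity correction) for the p-value.
Step 5: p-value = 0.058553; compare to alpha = 0.05. fail to reject H0.

U_X = 3, p = 0.058553, fail to reject H0 at alpha = 0.05.


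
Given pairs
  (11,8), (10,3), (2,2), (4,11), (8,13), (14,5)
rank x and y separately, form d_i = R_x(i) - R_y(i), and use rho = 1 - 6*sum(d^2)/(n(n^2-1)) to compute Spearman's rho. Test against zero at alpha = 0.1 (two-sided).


Step 1: Rank x and y separately (midranks; no ties here).
rank(x): 11->5, 10->4, 2->1, 4->2, 8->3, 14->6
rank(y): 8->4, 3->2, 2->1, 11->5, 13->6, 5->3
Step 2: d_i = R_x(i) - R_y(i); compute d_i^2.
  (5-4)^2=1, (4-2)^2=4, (1-1)^2=0, (2-5)^2=9, (3-6)^2=9, (6-3)^2=9
sum(d^2) = 32.
Step 3: rho = 1 - 6*32 / (6*(6^2 - 1)) = 1 - 192/210 = 0.085714.
Step 4: Under H0, t = rho * sqrt((n-2)/(1-rho^2)) = 0.1721 ~ t(4).
Step 5: Two-sided p-value from the t-distribution with 4 df = 0.871743.
Step 6: alpha = 0.1. fail to reject H0.

rho = 0.0857, p = 0.871743, fail to reject H0 at alpha = 0.1.


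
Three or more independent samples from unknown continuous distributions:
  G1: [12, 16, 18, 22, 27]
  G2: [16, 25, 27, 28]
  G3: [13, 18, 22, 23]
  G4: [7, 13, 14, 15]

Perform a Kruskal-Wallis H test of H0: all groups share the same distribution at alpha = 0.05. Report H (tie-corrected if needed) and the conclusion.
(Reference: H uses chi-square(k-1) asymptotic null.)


Step 1: Combine all N = 17 observations and assign midranks.
sorted (value, group, rank): (7,G4,1), (12,G1,2), (13,G3,3.5), (13,G4,3.5), (14,G4,5), (15,G4,6), (16,G1,7.5), (16,G2,7.5), (18,G1,9.5), (18,G3,9.5), (22,G1,11.5), (22,G3,11.5), (23,G3,13), (25,G2,14), (27,G1,15.5), (27,G2,15.5), (28,G2,17)
Step 2: Sum ranks within each group.
R_1 = 46 (n_1 = 5)
R_2 = 54 (n_2 = 4)
R_3 = 37.5 (n_3 = 4)
R_4 = 15.5 (n_4 = 4)
Step 3: H = 12/(N(N+1)) * sum(R_i^2/n_i) - 3(N+1)
     = 12/(17*18) * (46^2/5 + 54^2/4 + 37.5^2/4 + 15.5^2/4) - 3*18
     = 0.039216 * 1563.83 - 54
     = 7.326471.
Step 4: Ties present; correction factor C = 1 - 30/(17^3 - 17) = 0.993873. Corrected H = 7.326471 / 0.993873 = 7.371640.
Step 5: Under H0, H ~ chi^2(3); p-value = 0.060950.
Step 6: alpha = 0.05. fail to reject H0.

H = 7.3716, df = 3, p = 0.060950, fail to reject H0.


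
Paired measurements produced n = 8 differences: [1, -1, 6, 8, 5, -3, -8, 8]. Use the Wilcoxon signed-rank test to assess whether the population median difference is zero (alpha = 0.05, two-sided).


Step 1: Drop any zero differences (none here) and take |d_i|.
|d| = [1, 1, 6, 8, 5, 3, 8, 8]
Step 2: Midrank |d_i| (ties get averaged ranks).
ranks: |1|->1.5, |1|->1.5, |6|->5, |8|->7, |5|->4, |3|->3, |8|->7, |8|->7
Step 3: Attach original signs; sum ranks with positive sign and with negative sign.
W+ = 1.5 + 5 + 7 + 4 + 7 = 24.5
W- = 1.5 + 3 + 7 = 11.5
(Check: W+ + W- = 36 should equal n(n+1)/2 = 36.)
Step 4: Test statistic W = min(W+, W-) = 11.5.
Step 5: Ties in |d|, so use the tie-corrected normal approximation.
        E[W] = n(n+1)/4 = 8*9/4 = 18.
        Tie groups: |d|=1 (t=2), |d|=8 (t=3); sum(t^3 - t) = 30.
        Var[W] = n(n+1)(2n+1)/24 - sum(t^3-t)/48 = 1224/24 - 30/48 = 50.375.
        z = (W - E[W]) / sqrt(Var[W]) = (11.5 - 18) / 7.0975 = -0.9158.
        Two-sided p = 2*Phi(z) = 0.359766.
Step 6: alpha = 0.05. fail to reject H0.

W+ = 24.5, W- = 11.5, W = min = 11.5, p = 0.359766, fail to reject H0.


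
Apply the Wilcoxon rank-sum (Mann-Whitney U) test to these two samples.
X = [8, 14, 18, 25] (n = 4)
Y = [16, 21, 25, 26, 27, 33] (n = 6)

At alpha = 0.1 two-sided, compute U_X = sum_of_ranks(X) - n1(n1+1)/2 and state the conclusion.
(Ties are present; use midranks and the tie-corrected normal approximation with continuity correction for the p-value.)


Step 1: Combine and sort all 10 observations; assign midranks.
sorted (value, group): (8,X), (14,X), (16,Y), (18,X), (21,Y), (25,X), (25,Y), (26,Y), (27,Y), (33,Y)
ranks: 8->1, 14->2, 16->3, 18->4, 21->5, 25->6.5, 25->6.5, 26->8, 27->9, 33->10
Step 2: Rank sum for X: R1 = 1 + 2 + 4 + 6.5 = 13.5.
Step 3: U_X = R1 - n1(n1+1)/2 = 13.5 - 4*5/2 = 13.5 - 10 = 3.5.
       U_Y = n1*n2 - U_X = 24 - 3.5 = 20.5.
Step 4: Ties are present, so use the tie-corrected normal approximation (with continuity correction) for the p-value.
Step 5: p-value = 0.087118; compare to alpha = 0.1. reject H0.

U_X = 3.5, p = 0.087118, reject H0 at alpha = 0.1.


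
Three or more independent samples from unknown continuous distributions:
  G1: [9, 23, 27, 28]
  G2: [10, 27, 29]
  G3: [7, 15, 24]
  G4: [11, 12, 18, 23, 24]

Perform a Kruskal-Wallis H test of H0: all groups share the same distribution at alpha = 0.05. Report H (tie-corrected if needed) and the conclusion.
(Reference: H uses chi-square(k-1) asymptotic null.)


Step 1: Combine all N = 15 observations and assign midranks.
sorted (value, group, rank): (7,G3,1), (9,G1,2), (10,G2,3), (11,G4,4), (12,G4,5), (15,G3,6), (18,G4,7), (23,G1,8.5), (23,G4,8.5), (24,G3,10.5), (24,G4,10.5), (27,G1,12.5), (27,G2,12.5), (28,G1,14), (29,G2,15)
Step 2: Sum ranks within each group.
R_1 = 37 (n_1 = 4)
R_2 = 30.5 (n_2 = 3)
R_3 = 17.5 (n_3 = 3)
R_4 = 35 (n_4 = 5)
Step 3: H = 12/(N(N+1)) * sum(R_i^2/n_i) - 3(N+1)
     = 12/(15*16) * (37^2/4 + 30.5^2/3 + 17.5^2/3 + 35^2/5) - 3*16
     = 0.050000 * 999.417 - 48
     = 1.970833.
Step 4: Ties present; correction factor C = 1 - 18/(15^3 - 15) = 0.994643. Corrected H = 1.970833 / 0.994643 = 1.981448.
Step 5: Under H0, H ~ chi^2(3); p-value = 0.576266.
Step 6: alpha = 0.05. fail to reject H0.

H = 1.9814, df = 3, p = 0.576266, fail to reject H0.


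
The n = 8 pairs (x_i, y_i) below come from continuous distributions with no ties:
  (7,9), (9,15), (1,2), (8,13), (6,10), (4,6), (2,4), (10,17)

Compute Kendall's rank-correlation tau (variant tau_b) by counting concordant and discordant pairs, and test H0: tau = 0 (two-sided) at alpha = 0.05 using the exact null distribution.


Step 1: Enumerate the 28 unordered pairs (i,j) with i<j and classify each by sign(x_j-x_i) * sign(y_j-y_i).
  (1,2):dx=+2,dy=+6->C; (1,3):dx=-6,dy=-7->C; (1,4):dx=+1,dy=+4->C; (1,5):dx=-1,dy=+1->D
  (1,6):dx=-3,dy=-3->C; (1,7):dx=-5,dy=-5->C; (1,8):dx=+3,dy=+8->C; (2,3):dx=-8,dy=-13->C
  (2,4):dx=-1,dy=-2->C; (2,5):dx=-3,dy=-5->C; (2,6):dx=-5,dy=-9->C; (2,7):dx=-7,dy=-11->C
  (2,8):dx=+1,dy=+2->C; (3,4):dx=+7,dy=+11->C; (3,5):dx=+5,dy=+8->C; (3,6):dx=+3,dy=+4->C
  (3,7):dx=+1,dy=+2->C; (3,8):dx=+9,dy=+15->C; (4,5):dx=-2,dy=-3->C; (4,6):dx=-4,dy=-7->C
  (4,7):dx=-6,dy=-9->C; (4,8):dx=+2,dy=+4->C; (5,6):dx=-2,dy=-4->C; (5,7):dx=-4,dy=-6->C
  (5,8):dx=+4,dy=+7->C; (6,7):dx=-2,dy=-2->C; (6,8):dx=+6,dy=+11->C; (7,8):dx=+8,dy=+13->C
Step 2: C = 27, D = 1, total pairs = 28.
Step 3: tau = (C - D)/(n(n-1)/2) = (27 - 1)/28 = 0.928571.
Step 4: Exact two-sided p-value (enumerate n! = 40320 permutations of y under H0): p = 0.000397.
Step 5: alpha = 0.05. reject H0.

tau_b = 0.9286 (C=27, D=1), p = 0.000397, reject H0.


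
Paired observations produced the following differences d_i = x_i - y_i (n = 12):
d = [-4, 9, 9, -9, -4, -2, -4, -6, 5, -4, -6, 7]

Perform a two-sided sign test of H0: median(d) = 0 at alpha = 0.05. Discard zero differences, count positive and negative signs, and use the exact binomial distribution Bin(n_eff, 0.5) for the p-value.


Step 1: Discard zero differences. Original n = 12; n_eff = number of nonzero differences = 12.
Nonzero differences (with sign): -4, +9, +9, -9, -4, -2, -4, -6, +5, -4, -6, +7
Step 2: Count signs: positive = 4, negative = 8.
Step 3: Under H0: P(positive) = 0.5, so the number of positives S ~ Bin(12, 0.5).
Step 4: Two-sided exact p-value = sum of Bin(12,0.5) probabilities at or below the observed probability = 0.387695.
Step 5: alpha = 0.05. fail to reject H0.

n_eff = 12, pos = 4, neg = 8, p = 0.387695, fail to reject H0.


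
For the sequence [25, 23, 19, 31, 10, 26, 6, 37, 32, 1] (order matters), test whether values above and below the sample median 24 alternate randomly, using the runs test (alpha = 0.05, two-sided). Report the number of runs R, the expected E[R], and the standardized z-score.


Step 1: Compute median = 24; label A = above, B = below.
Labels in order: ABBABABAAB  (n_A = 5, n_B = 5)
Step 2: Count runs R = 8.
Step 3: Under H0 (random ordering), E[R] = 2*n_A*n_B/(n_A+n_B) + 1 = 2*5*5/10 + 1 = 6.0000.
        Var[R] = 2*n_A*n_B*(2*n_A*n_B - n_A - n_B) / ((n_A+n_B)^2 * (n_A+n_B-1)) = 2000/900 = 2.2222.
        SD[R] = 1.4907.
Step 4: Continuity-corrected z = (R - 0.5 - E[R]) / SD[R] = (8 - 0.5 - 6.0000) / 1.4907 = 1.0062.
Step 5: Two-sided p-value via normal approximation = 2*(1 - Phi(|z|)) = 0.314305.
Step 6: alpha = 0.05. fail to reject H0.

R = 8, z = 1.0062, p = 0.314305, fail to reject H0.


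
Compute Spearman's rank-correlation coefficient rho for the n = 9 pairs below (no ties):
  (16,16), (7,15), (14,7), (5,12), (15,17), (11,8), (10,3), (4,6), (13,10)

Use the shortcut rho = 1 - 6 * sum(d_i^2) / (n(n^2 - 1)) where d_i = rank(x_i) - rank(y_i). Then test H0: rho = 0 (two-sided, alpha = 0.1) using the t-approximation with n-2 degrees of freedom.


Step 1: Rank x and y separately (midranks; no ties here).
rank(x): 16->9, 7->3, 14->7, 5->2, 15->8, 11->5, 10->4, 4->1, 13->6
rank(y): 16->8, 15->7, 7->3, 12->6, 17->9, 8->4, 3->1, 6->2, 10->5
Step 2: d_i = R_x(i) - R_y(i); compute d_i^2.
  (9-8)^2=1, (3-7)^2=16, (7-3)^2=16, (2-6)^2=16, (8-9)^2=1, (5-4)^2=1, (4-1)^2=9, (1-2)^2=1, (6-5)^2=1
sum(d^2) = 62.
Step 3: rho = 1 - 6*62 / (9*(9^2 - 1)) = 1 - 372/720 = 0.483333.
Step 4: Under H0, t = rho * sqrt((n-2)/(1-rho^2)) = 1.4607 ~ t(7).
Step 5: Two-sided p-value from the t-distribution with 7 df = 0.187470.
Step 6: alpha = 0.1. fail to reject H0.

rho = 0.4833, p = 0.187470, fail to reject H0 at alpha = 0.1.


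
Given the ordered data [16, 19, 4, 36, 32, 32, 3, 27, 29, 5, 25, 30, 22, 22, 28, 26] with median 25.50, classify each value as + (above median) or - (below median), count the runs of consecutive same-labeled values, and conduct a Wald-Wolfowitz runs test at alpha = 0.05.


Step 1: Compute median = 25.50; label A = above, B = below.
Labels in order: BBBAAABAABBABBAA  (n_A = 8, n_B = 8)
Step 2: Count runs R = 8.
Step 3: Under H0 (random ordering), E[R] = 2*n_A*n_B/(n_A+n_B) + 1 = 2*8*8/16 + 1 = 9.0000.
        Var[R] = 2*n_A*n_B*(2*n_A*n_B - n_A - n_B) / ((n_A+n_B)^2 * (n_A+n_B-1)) = 14336/3840 = 3.7333.
        SD[R] = 1.9322.
Step 4: Continuity-corrected z = (R + 0.5 - E[R]) / SD[R] = (8 + 0.5 - 9.0000) / 1.9322 = -0.2588.
Step 5: Two-sided p-value via normal approximation = 2*(1 - Phi(|z|)) = 0.795809.
Step 6: alpha = 0.05. fail to reject H0.

R = 8, z = -0.2588, p = 0.795809, fail to reject H0.


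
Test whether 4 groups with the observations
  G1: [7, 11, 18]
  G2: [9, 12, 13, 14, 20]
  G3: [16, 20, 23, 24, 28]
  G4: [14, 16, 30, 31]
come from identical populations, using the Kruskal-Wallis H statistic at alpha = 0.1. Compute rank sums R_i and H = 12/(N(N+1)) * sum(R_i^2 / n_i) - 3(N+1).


Step 1: Combine all N = 17 observations and assign midranks.
sorted (value, group, rank): (7,G1,1), (9,G2,2), (11,G1,3), (12,G2,4), (13,G2,5), (14,G2,6.5), (14,G4,6.5), (16,G3,8.5), (16,G4,8.5), (18,G1,10), (20,G2,11.5), (20,G3,11.5), (23,G3,13), (24,G3,14), (28,G3,15), (30,G4,16), (31,G4,17)
Step 2: Sum ranks within each group.
R_1 = 14 (n_1 = 3)
R_2 = 29 (n_2 = 5)
R_3 = 62 (n_3 = 5)
R_4 = 48 (n_4 = 4)
Step 3: H = 12/(N(N+1)) * sum(R_i^2/n_i) - 3(N+1)
     = 12/(17*18) * (14^2/3 + 29^2/5 + 62^2/5 + 48^2/4) - 3*18
     = 0.039216 * 1578.33 - 54
     = 7.895425.
Step 4: Ties present; correction factor C = 1 - 18/(17^3 - 17) = 0.996324. Corrected H = 7.895425 / 0.996324 = 7.924559.
Step 5: Under H0, H ~ chi^2(3); p-value = 0.047597.
Step 6: alpha = 0.1. reject H0.

H = 7.9246, df = 3, p = 0.047597, reject H0.


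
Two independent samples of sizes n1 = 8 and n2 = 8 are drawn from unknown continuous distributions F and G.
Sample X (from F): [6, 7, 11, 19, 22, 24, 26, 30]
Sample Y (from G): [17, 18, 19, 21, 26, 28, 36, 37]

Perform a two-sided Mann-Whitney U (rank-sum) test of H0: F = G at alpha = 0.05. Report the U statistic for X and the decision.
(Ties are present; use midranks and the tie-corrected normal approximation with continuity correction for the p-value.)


Step 1: Combine and sort all 16 observations; assign midranks.
sorted (value, group): (6,X), (7,X), (11,X), (17,Y), (18,Y), (19,X), (19,Y), (21,Y), (22,X), (24,X), (26,X), (26,Y), (28,Y), (30,X), (36,Y), (37,Y)
ranks: 6->1, 7->2, 11->3, 17->4, 18->5, 19->6.5, 19->6.5, 21->8, 22->9, 24->10, 26->11.5, 26->11.5, 28->13, 30->14, 36->15, 37->16
Step 2: Rank sum for X: R1 = 1 + 2 + 3 + 6.5 + 9 + 10 + 11.5 + 14 = 57.
Step 3: U_X = R1 - n1(n1+1)/2 = 57 - 8*9/2 = 57 - 36 = 21.
       U_Y = n1*n2 - U_X = 64 - 21 = 43.
Step 4: Ties are present, so use the tie-corrected normal approximation (with continuity correction) for the p-value.
Step 5: p-value = 0.269443; compare to alpha = 0.05. fail to reject H0.

U_X = 21, p = 0.269443, fail to reject H0 at alpha = 0.05.


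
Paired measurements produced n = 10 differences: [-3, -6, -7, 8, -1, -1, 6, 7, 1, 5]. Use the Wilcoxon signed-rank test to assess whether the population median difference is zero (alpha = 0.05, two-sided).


Step 1: Drop any zero differences (none here) and take |d_i|.
|d| = [3, 6, 7, 8, 1, 1, 6, 7, 1, 5]
Step 2: Midrank |d_i| (ties get averaged ranks).
ranks: |3|->4, |6|->6.5, |7|->8.5, |8|->10, |1|->2, |1|->2, |6|->6.5, |7|->8.5, |1|->2, |5|->5
Step 3: Attach original signs; sum ranks with positive sign and with negative sign.
W+ = 10 + 6.5 + 8.5 + 2 + 5 = 32
W- = 4 + 6.5 + 8.5 + 2 + 2 = 23
(Check: W+ + W- = 55 should equal n(n+1)/2 = 55.)
Step 4: Test statistic W = min(W+, W-) = 23.
Step 5: Ties in |d|, so use the tie-corrected normal approximation.
        E[W] = n(n+1)/4 = 10*11/4 = 27.5.
        Tie groups: |d|=1 (t=3), |d|=6 (t=2), |d|=7 (t=2); sum(t^3 - t) = 36.
        Var[W] = n(n+1)(2n+1)/24 - sum(t^3-t)/48 = 2310/24 - 36/48 = 95.5.
        z = (W - E[W]) / sqrt(Var[W]) = (23 - 27.5) / 9.7724 = -0.4605.
        Two-sided p = 2*Phi(z) = 0.645172.
Step 6: alpha = 0.05. fail to reject H0.

W+ = 32, W- = 23, W = min = 23, p = 0.645172, fail to reject H0.


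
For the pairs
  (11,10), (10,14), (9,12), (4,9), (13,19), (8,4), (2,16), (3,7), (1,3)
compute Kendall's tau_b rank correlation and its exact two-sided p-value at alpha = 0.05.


Step 1: Enumerate the 36 unordered pairs (i,j) with i<j and classify each by sign(x_j-x_i) * sign(y_j-y_i).
  (1,2):dx=-1,dy=+4->D; (1,3):dx=-2,dy=+2->D; (1,4):dx=-7,dy=-1->C; (1,5):dx=+2,dy=+9->C
  (1,6):dx=-3,dy=-6->C; (1,7):dx=-9,dy=+6->D; (1,8):dx=-8,dy=-3->C; (1,9):dx=-10,dy=-7->C
  (2,3):dx=-1,dy=-2->C; (2,4):dx=-6,dy=-5->C; (2,5):dx=+3,dy=+5->C; (2,6):dx=-2,dy=-10->C
  (2,7):dx=-8,dy=+2->D; (2,8):dx=-7,dy=-7->C; (2,9):dx=-9,dy=-11->C; (3,4):dx=-5,dy=-3->C
  (3,5):dx=+4,dy=+7->C; (3,6):dx=-1,dy=-8->C; (3,7):dx=-7,dy=+4->D; (3,8):dx=-6,dy=-5->C
  (3,9):dx=-8,dy=-9->C; (4,5):dx=+9,dy=+10->C; (4,6):dx=+4,dy=-5->D; (4,7):dx=-2,dy=+7->D
  (4,8):dx=-1,dy=-2->C; (4,9):dx=-3,dy=-6->C; (5,6):dx=-5,dy=-15->C; (5,7):dx=-11,dy=-3->C
  (5,8):dx=-10,dy=-12->C; (5,9):dx=-12,dy=-16->C; (6,7):dx=-6,dy=+12->D; (6,8):dx=-5,dy=+3->D
  (6,9):dx=-7,dy=-1->C; (7,8):dx=+1,dy=-9->D; (7,9):dx=-1,dy=-13->C; (8,9):dx=-2,dy=-4->C
Step 2: C = 26, D = 10, total pairs = 36.
Step 3: tau = (C - D)/(n(n-1)/2) = (26 - 10)/36 = 0.444444.
Step 4: Exact two-sided p-value (enumerate n! = 362880 permutations of y under H0): p = 0.119439.
Step 5: alpha = 0.05. fail to reject H0.

tau_b = 0.4444 (C=26, D=10), p = 0.119439, fail to reject H0.


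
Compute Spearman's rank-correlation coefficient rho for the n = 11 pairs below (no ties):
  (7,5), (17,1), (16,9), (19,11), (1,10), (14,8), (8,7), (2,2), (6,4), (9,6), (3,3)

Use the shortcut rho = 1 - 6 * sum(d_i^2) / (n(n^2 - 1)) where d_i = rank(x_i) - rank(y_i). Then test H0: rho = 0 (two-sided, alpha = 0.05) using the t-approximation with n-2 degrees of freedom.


Step 1: Rank x and y separately (midranks; no ties here).
rank(x): 7->5, 17->10, 16->9, 19->11, 1->1, 14->8, 8->6, 2->2, 6->4, 9->7, 3->3
rank(y): 5->5, 1->1, 9->9, 11->11, 10->10, 8->8, 7->7, 2->2, 4->4, 6->6, 3->3
Step 2: d_i = R_x(i) - R_y(i); compute d_i^2.
  (5-5)^2=0, (10-1)^2=81, (9-9)^2=0, (11-11)^2=0, (1-10)^2=81, (8-8)^2=0, (6-7)^2=1, (2-2)^2=0, (4-4)^2=0, (7-6)^2=1, (3-3)^2=0
sum(d^2) = 164.
Step 3: rho = 1 - 6*164 / (11*(11^2 - 1)) = 1 - 984/1320 = 0.254545.
Step 4: Under H0, t = rho * sqrt((n-2)/(1-rho^2)) = 0.7896 ~ t(9).
Step 5: Two-sided p-value from the t-distribution with 9 df = 0.450037.
Step 6: alpha = 0.05. fail to reject H0.

rho = 0.2545, p = 0.450037, fail to reject H0 at alpha = 0.05.


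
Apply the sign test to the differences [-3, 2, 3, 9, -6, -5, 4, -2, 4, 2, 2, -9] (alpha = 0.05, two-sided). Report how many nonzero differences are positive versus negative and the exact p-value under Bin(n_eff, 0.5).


Step 1: Discard zero differences. Original n = 12; n_eff = number of nonzero differences = 12.
Nonzero differences (with sign): -3, +2, +3, +9, -6, -5, +4, -2, +4, +2, +2, -9
Step 2: Count signs: positive = 7, negative = 5.
Step 3: Under H0: P(positive) = 0.5, so the number of positives S ~ Bin(12, 0.5).
Step 4: Two-sided exact p-value = sum of Bin(12,0.5) probabilities at or below the observed probability = 0.774414.
Step 5: alpha = 0.05. fail to reject H0.

n_eff = 12, pos = 7, neg = 5, p = 0.774414, fail to reject H0.


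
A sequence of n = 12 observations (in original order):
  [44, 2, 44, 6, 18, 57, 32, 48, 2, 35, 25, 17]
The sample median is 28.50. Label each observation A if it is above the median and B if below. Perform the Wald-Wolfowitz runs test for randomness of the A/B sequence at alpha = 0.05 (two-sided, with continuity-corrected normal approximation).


Step 1: Compute median = 28.50; label A = above, B = below.
Labels in order: ABABBAAABABB  (n_A = 6, n_B = 6)
Step 2: Count runs R = 8.
Step 3: Under H0 (random ordering), E[R] = 2*n_A*n_B/(n_A+n_B) + 1 = 2*6*6/12 + 1 = 7.0000.
        Var[R] = 2*n_A*n_B*(2*n_A*n_B - n_A - n_B) / ((n_A+n_B)^2 * (n_A+n_B-1)) = 4320/1584 = 2.7273.
        SD[R] = 1.6514.
Step 4: Continuity-corrected z = (R - 0.5 - E[R]) / SD[R] = (8 - 0.5 - 7.0000) / 1.6514 = 0.3028.
Step 5: Two-sided p-value via normal approximation = 2*(1 - Phi(|z|)) = 0.762069.
Step 6: alpha = 0.05. fail to reject H0.

R = 8, z = 0.3028, p = 0.762069, fail to reject H0.


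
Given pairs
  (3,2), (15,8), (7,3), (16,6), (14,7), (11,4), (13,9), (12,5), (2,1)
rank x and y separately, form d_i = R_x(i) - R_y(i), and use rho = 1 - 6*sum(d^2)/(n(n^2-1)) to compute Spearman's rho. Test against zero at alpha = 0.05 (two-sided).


Step 1: Rank x and y separately (midranks; no ties here).
rank(x): 3->2, 15->8, 7->3, 16->9, 14->7, 11->4, 13->6, 12->5, 2->1
rank(y): 2->2, 8->8, 3->3, 6->6, 7->7, 4->4, 9->9, 5->5, 1->1
Step 2: d_i = R_x(i) - R_y(i); compute d_i^2.
  (2-2)^2=0, (8-8)^2=0, (3-3)^2=0, (9-6)^2=9, (7-7)^2=0, (4-4)^2=0, (6-9)^2=9, (5-5)^2=0, (1-1)^2=0
sum(d^2) = 18.
Step 3: rho = 1 - 6*18 / (9*(9^2 - 1)) = 1 - 108/720 = 0.850000.
Step 4: Under H0, t = rho * sqrt((n-2)/(1-rho^2)) = 4.2691 ~ t(7).
Step 5: Two-sided p-value from the t-distribution with 7 df = 0.003705.
Step 6: alpha = 0.05. reject H0.

rho = 0.8500, p = 0.003705, reject H0 at alpha = 0.05.


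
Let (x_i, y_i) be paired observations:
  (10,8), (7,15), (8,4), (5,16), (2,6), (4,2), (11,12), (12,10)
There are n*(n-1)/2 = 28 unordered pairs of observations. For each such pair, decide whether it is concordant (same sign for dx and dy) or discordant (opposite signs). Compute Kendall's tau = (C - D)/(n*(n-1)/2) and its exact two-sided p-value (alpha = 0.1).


Step 1: Enumerate the 28 unordered pairs (i,j) with i<j and classify each by sign(x_j-x_i) * sign(y_j-y_i).
  (1,2):dx=-3,dy=+7->D; (1,3):dx=-2,dy=-4->C; (1,4):dx=-5,dy=+8->D; (1,5):dx=-8,dy=-2->C
  (1,6):dx=-6,dy=-6->C; (1,7):dx=+1,dy=+4->C; (1,8):dx=+2,dy=+2->C; (2,3):dx=+1,dy=-11->D
  (2,4):dx=-2,dy=+1->D; (2,5):dx=-5,dy=-9->C; (2,6):dx=-3,dy=-13->C; (2,7):dx=+4,dy=-3->D
  (2,8):dx=+5,dy=-5->D; (3,4):dx=-3,dy=+12->D; (3,5):dx=-6,dy=+2->D; (3,6):dx=-4,dy=-2->C
  (3,7):dx=+3,dy=+8->C; (3,8):dx=+4,dy=+6->C; (4,5):dx=-3,dy=-10->C; (4,6):dx=-1,dy=-14->C
  (4,7):dx=+6,dy=-4->D; (4,8):dx=+7,dy=-6->D; (5,6):dx=+2,dy=-4->D; (5,7):dx=+9,dy=+6->C
  (5,8):dx=+10,dy=+4->C; (6,7):dx=+7,dy=+10->C; (6,8):dx=+8,dy=+8->C; (7,8):dx=+1,dy=-2->D
Step 2: C = 16, D = 12, total pairs = 28.
Step 3: tau = (C - D)/(n(n-1)/2) = (16 - 12)/28 = 0.142857.
Step 4: Exact two-sided p-value (enumerate n! = 40320 permutations of y under H0): p = 0.719544.
Step 5: alpha = 0.1. fail to reject H0.

tau_b = 0.1429 (C=16, D=12), p = 0.719544, fail to reject H0.


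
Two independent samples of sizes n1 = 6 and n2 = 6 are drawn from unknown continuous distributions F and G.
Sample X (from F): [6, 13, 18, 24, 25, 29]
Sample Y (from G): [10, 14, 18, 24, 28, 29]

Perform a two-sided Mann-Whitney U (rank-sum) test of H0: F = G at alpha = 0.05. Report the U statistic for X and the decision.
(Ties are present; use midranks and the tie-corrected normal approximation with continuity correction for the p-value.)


Step 1: Combine and sort all 12 observations; assign midranks.
sorted (value, group): (6,X), (10,Y), (13,X), (14,Y), (18,X), (18,Y), (24,X), (24,Y), (25,X), (28,Y), (29,X), (29,Y)
ranks: 6->1, 10->2, 13->3, 14->4, 18->5.5, 18->5.5, 24->7.5, 24->7.5, 25->9, 28->10, 29->11.5, 29->11.5
Step 2: Rank sum for X: R1 = 1 + 3 + 5.5 + 7.5 + 9 + 11.5 = 37.5.
Step 3: U_X = R1 - n1(n1+1)/2 = 37.5 - 6*7/2 = 37.5 - 21 = 16.5.
       U_Y = n1*n2 - U_X = 36 - 16.5 = 19.5.
Step 4: Ties are present, so use the tie-corrected normal approximation (with continuity correction) for the p-value.
Step 5: p-value = 0.872113; compare to alpha = 0.05. fail to reject H0.

U_X = 16.5, p = 0.872113, fail to reject H0 at alpha = 0.05.


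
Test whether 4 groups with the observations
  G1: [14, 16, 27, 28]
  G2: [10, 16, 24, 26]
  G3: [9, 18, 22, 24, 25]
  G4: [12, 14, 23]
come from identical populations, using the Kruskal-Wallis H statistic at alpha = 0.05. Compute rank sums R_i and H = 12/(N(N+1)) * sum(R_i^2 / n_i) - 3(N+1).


Step 1: Combine all N = 16 observations and assign midranks.
sorted (value, group, rank): (9,G3,1), (10,G2,2), (12,G4,3), (14,G1,4.5), (14,G4,4.5), (16,G1,6.5), (16,G2,6.5), (18,G3,8), (22,G3,9), (23,G4,10), (24,G2,11.5), (24,G3,11.5), (25,G3,13), (26,G2,14), (27,G1,15), (28,G1,16)
Step 2: Sum ranks within each group.
R_1 = 42 (n_1 = 4)
R_2 = 34 (n_2 = 4)
R_3 = 42.5 (n_3 = 5)
R_4 = 17.5 (n_4 = 3)
Step 3: H = 12/(N(N+1)) * sum(R_i^2/n_i) - 3(N+1)
     = 12/(16*17) * (42^2/4 + 34^2/4 + 42.5^2/5 + 17.5^2/3) - 3*17
     = 0.044118 * 1193.33 - 51
     = 1.647059.
Step 4: Ties present; correction factor C = 1 - 18/(16^3 - 16) = 0.995588. Corrected H = 1.647059 / 0.995588 = 1.654357.
Step 5: Under H0, H ~ chi^2(3); p-value = 0.647128.
Step 6: alpha = 0.05. fail to reject H0.

H = 1.6544, df = 3, p = 0.647128, fail to reject H0.


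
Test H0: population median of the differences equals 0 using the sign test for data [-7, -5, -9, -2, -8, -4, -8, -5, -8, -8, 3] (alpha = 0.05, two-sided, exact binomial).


Step 1: Discard zero differences. Original n = 11; n_eff = number of nonzero differences = 11.
Nonzero differences (with sign): -7, -5, -9, -2, -8, -4, -8, -5, -8, -8, +3
Step 2: Count signs: positive = 1, negative = 10.
Step 3: Under H0: P(positive) = 0.5, so the number of positives S ~ Bin(11, 0.5).
Step 4: Two-sided exact p-value = sum of Bin(11,0.5) probabilities at or below the observed probability = 0.011719.
Step 5: alpha = 0.05. reject H0.

n_eff = 11, pos = 1, neg = 10, p = 0.011719, reject H0.


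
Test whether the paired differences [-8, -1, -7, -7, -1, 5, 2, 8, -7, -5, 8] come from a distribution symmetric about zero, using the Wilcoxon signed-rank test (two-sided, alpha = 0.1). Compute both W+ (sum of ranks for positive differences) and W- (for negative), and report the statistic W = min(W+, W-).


Step 1: Drop any zero differences (none here) and take |d_i|.
|d| = [8, 1, 7, 7, 1, 5, 2, 8, 7, 5, 8]
Step 2: Midrank |d_i| (ties get averaged ranks).
ranks: |8|->10, |1|->1.5, |7|->7, |7|->7, |1|->1.5, |5|->4.5, |2|->3, |8|->10, |7|->7, |5|->4.5, |8|->10
Step 3: Attach original signs; sum ranks with positive sign and with negative sign.
W+ = 4.5 + 3 + 10 + 10 = 27.5
W- = 10 + 1.5 + 7 + 7 + 1.5 + 7 + 4.5 = 38.5
(Check: W+ + W- = 66 should equal n(n+1)/2 = 66.)
Step 4: Test statistic W = min(W+, W-) = 27.5.
Step 5: Ties in |d|, so use the tie-corrected normal approximation.
        E[W] = n(n+1)/4 = 11*12/4 = 33.
        Tie groups: |d|=1 (t=2), |d|=5 (t=2), |d|=7 (t=3), |d|=8 (t=3); sum(t^3 - t) = 60.
        Var[W] = n(n+1)(2n+1)/24 - sum(t^3-t)/48 = 3036/24 - 60/48 = 125.25.
        z = (W - E[W]) / sqrt(Var[W]) = (27.5 - 33) / 11.1915 = -0.4914.
        Two-sided p = 2*Phi(z) = 0.623113.
Step 6: alpha = 0.1. fail to reject H0.

W+ = 27.5, W- = 38.5, W = min = 27.5, p = 0.623113, fail to reject H0.


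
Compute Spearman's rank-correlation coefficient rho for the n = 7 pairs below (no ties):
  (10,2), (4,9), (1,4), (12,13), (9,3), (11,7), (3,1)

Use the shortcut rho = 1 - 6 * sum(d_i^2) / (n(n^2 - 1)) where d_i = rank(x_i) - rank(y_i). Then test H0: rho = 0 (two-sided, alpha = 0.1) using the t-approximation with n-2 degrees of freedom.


Step 1: Rank x and y separately (midranks; no ties here).
rank(x): 10->5, 4->3, 1->1, 12->7, 9->4, 11->6, 3->2
rank(y): 2->2, 9->6, 4->4, 13->7, 3->3, 7->5, 1->1
Step 2: d_i = R_x(i) - R_y(i); compute d_i^2.
  (5-2)^2=9, (3-6)^2=9, (1-4)^2=9, (7-7)^2=0, (4-3)^2=1, (6-5)^2=1, (2-1)^2=1
sum(d^2) = 30.
Step 3: rho = 1 - 6*30 / (7*(7^2 - 1)) = 1 - 180/336 = 0.464286.
Step 4: Under H0, t = rho * sqrt((n-2)/(1-rho^2)) = 1.1722 ~ t(5).
Step 5: Two-sided p-value from the t-distribution with 5 df = 0.293934.
Step 6: alpha = 0.1. fail to reject H0.

rho = 0.4643, p = 0.293934, fail to reject H0 at alpha = 0.1.


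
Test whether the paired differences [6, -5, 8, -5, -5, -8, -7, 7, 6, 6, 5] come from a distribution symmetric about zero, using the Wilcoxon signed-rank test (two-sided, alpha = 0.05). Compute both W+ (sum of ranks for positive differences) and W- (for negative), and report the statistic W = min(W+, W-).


Step 1: Drop any zero differences (none here) and take |d_i|.
|d| = [6, 5, 8, 5, 5, 8, 7, 7, 6, 6, 5]
Step 2: Midrank |d_i| (ties get averaged ranks).
ranks: |6|->6, |5|->2.5, |8|->10.5, |5|->2.5, |5|->2.5, |8|->10.5, |7|->8.5, |7|->8.5, |6|->6, |6|->6, |5|->2.5
Step 3: Attach original signs; sum ranks with positive sign and with negative sign.
W+ = 6 + 10.5 + 8.5 + 6 + 6 + 2.5 = 39.5
W- = 2.5 + 2.5 + 2.5 + 10.5 + 8.5 = 26.5
(Check: W+ + W- = 66 should equal n(n+1)/2 = 66.)
Step 4: Test statistic W = min(W+, W-) = 26.5.
Step 5: Ties in |d|, so use the tie-corrected normal approximation.
        E[W] = n(n+1)/4 = 11*12/4 = 33.
        Tie groups: |d|=5 (t=4), |d|=6 (t=3), |d|=7 (t=2), |d|=8 (t=2); sum(t^3 - t) = 96.
        Var[W] = n(n+1)(2n+1)/24 - sum(t^3-t)/48 = 3036/24 - 96/48 = 124.5.
        z = (W - E[W]) / sqrt(Var[W]) = (26.5 - 33) / 11.1580 = -0.5825.
        Two-sided p = 2*Phi(z) = 0.560200.
Step 6: alpha = 0.05. fail to reject H0.

W+ = 39.5, W- = 26.5, W = min = 26.5, p = 0.560200, fail to reject H0.


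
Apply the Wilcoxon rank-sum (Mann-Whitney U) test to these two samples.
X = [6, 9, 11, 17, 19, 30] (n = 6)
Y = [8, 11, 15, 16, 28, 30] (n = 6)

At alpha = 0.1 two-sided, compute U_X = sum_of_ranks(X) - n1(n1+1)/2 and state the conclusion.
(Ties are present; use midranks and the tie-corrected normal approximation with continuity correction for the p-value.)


Step 1: Combine and sort all 12 observations; assign midranks.
sorted (value, group): (6,X), (8,Y), (9,X), (11,X), (11,Y), (15,Y), (16,Y), (17,X), (19,X), (28,Y), (30,X), (30,Y)
ranks: 6->1, 8->2, 9->3, 11->4.5, 11->4.5, 15->6, 16->7, 17->8, 19->9, 28->10, 30->11.5, 30->11.5
Step 2: Rank sum for X: R1 = 1 + 3 + 4.5 + 8 + 9 + 11.5 = 37.
Step 3: U_X = R1 - n1(n1+1)/2 = 37 - 6*7/2 = 37 - 21 = 16.
       U_Y = n1*n2 - U_X = 36 - 16 = 20.
Step 4: Ties are present, so use the tie-corrected normal approximation (with continuity correction) for the p-value.
Step 5: p-value = 0.809527; compare to alpha = 0.1. fail to reject H0.

U_X = 16, p = 0.809527, fail to reject H0 at alpha = 0.1.


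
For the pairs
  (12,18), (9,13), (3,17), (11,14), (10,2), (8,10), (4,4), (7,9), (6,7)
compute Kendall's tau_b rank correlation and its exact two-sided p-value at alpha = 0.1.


Step 1: Enumerate the 36 unordered pairs (i,j) with i<j and classify each by sign(x_j-x_i) * sign(y_j-y_i).
  (1,2):dx=-3,dy=-5->C; (1,3):dx=-9,dy=-1->C; (1,4):dx=-1,dy=-4->C; (1,5):dx=-2,dy=-16->C
  (1,6):dx=-4,dy=-8->C; (1,7):dx=-8,dy=-14->C; (1,8):dx=-5,dy=-9->C; (1,9):dx=-6,dy=-11->C
  (2,3):dx=-6,dy=+4->D; (2,4):dx=+2,dy=+1->C; (2,5):dx=+1,dy=-11->D; (2,6):dx=-1,dy=-3->C
  (2,7):dx=-5,dy=-9->C; (2,8):dx=-2,dy=-4->C; (2,9):dx=-3,dy=-6->C; (3,4):dx=+8,dy=-3->D
  (3,5):dx=+7,dy=-15->D; (3,6):dx=+5,dy=-7->D; (3,7):dx=+1,dy=-13->D; (3,8):dx=+4,dy=-8->D
  (3,9):dx=+3,dy=-10->D; (4,5):dx=-1,dy=-12->C; (4,6):dx=-3,dy=-4->C; (4,7):dx=-7,dy=-10->C
  (4,8):dx=-4,dy=-5->C; (4,9):dx=-5,dy=-7->C; (5,6):dx=-2,dy=+8->D; (5,7):dx=-6,dy=+2->D
  (5,8):dx=-3,dy=+7->D; (5,9):dx=-4,dy=+5->D; (6,7):dx=-4,dy=-6->C; (6,8):dx=-1,dy=-1->C
  (6,9):dx=-2,dy=-3->C; (7,8):dx=+3,dy=+5->C; (7,9):dx=+2,dy=+3->C; (8,9):dx=-1,dy=-2->C
Step 2: C = 24, D = 12, total pairs = 36.
Step 3: tau = (C - D)/(n(n-1)/2) = (24 - 12)/36 = 0.333333.
Step 4: Exact two-sided p-value (enumerate n! = 362880 permutations of y under H0): p = 0.259518.
Step 5: alpha = 0.1. fail to reject H0.

tau_b = 0.3333 (C=24, D=12), p = 0.259518, fail to reject H0.


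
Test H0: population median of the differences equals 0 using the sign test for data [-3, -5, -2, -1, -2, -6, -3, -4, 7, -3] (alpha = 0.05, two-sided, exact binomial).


Step 1: Discard zero differences. Original n = 10; n_eff = number of nonzero differences = 10.
Nonzero differences (with sign): -3, -5, -2, -1, -2, -6, -3, -4, +7, -3
Step 2: Count signs: positive = 1, negative = 9.
Step 3: Under H0: P(positive) = 0.5, so the number of positives S ~ Bin(10, 0.5).
Step 4: Two-sided exact p-value = sum of Bin(10,0.5) probabilities at or below the observed probability = 0.021484.
Step 5: alpha = 0.05. reject H0.

n_eff = 10, pos = 1, neg = 9, p = 0.021484, reject H0.


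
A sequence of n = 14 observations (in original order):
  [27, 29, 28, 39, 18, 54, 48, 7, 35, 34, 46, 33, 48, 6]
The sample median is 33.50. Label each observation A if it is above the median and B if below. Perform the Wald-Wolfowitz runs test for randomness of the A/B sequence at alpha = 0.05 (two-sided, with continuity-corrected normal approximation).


Step 1: Compute median = 33.50; label A = above, B = below.
Labels in order: BBBABAABAAABAB  (n_A = 7, n_B = 7)
Step 2: Count runs R = 9.
Step 3: Under H0 (random ordering), E[R] = 2*n_A*n_B/(n_A+n_B) + 1 = 2*7*7/14 + 1 = 8.0000.
        Var[R] = 2*n_A*n_B*(2*n_A*n_B - n_A - n_B) / ((n_A+n_B)^2 * (n_A+n_B-1)) = 8232/2548 = 3.2308.
        SD[R] = 1.7974.
Step 4: Continuity-corrected z = (R - 0.5 - E[R]) / SD[R] = (9 - 0.5 - 8.0000) / 1.7974 = 0.2782.
Step 5: Two-sided p-value via normal approximation = 2*(1 - Phi(|z|)) = 0.780879.
Step 6: alpha = 0.05. fail to reject H0.

R = 9, z = 0.2782, p = 0.780879, fail to reject H0.


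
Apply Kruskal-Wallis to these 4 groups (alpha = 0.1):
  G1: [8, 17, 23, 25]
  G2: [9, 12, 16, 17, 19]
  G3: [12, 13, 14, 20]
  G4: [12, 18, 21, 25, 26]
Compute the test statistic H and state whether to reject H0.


Step 1: Combine all N = 18 observations and assign midranks.
sorted (value, group, rank): (8,G1,1), (9,G2,2), (12,G2,4), (12,G3,4), (12,G4,4), (13,G3,6), (14,G3,7), (16,G2,8), (17,G1,9.5), (17,G2,9.5), (18,G4,11), (19,G2,12), (20,G3,13), (21,G4,14), (23,G1,15), (25,G1,16.5), (25,G4,16.5), (26,G4,18)
Step 2: Sum ranks within each group.
R_1 = 42 (n_1 = 4)
R_2 = 35.5 (n_2 = 5)
R_3 = 30 (n_3 = 4)
R_4 = 63.5 (n_4 = 5)
Step 3: H = 12/(N(N+1)) * sum(R_i^2/n_i) - 3(N+1)
     = 12/(18*19) * (42^2/4 + 35.5^2/5 + 30^2/4 + 63.5^2/5) - 3*19
     = 0.035088 * 1724.5 - 57
     = 3.508772.
Step 4: Ties present; correction factor C = 1 - 36/(18^3 - 18) = 0.993808. Corrected H = 3.508772 / 0.993808 = 3.530633.
Step 5: Under H0, H ~ chi^2(3); p-value = 0.316811.
Step 6: alpha = 0.1. fail to reject H0.

H = 3.5306, df = 3, p = 0.316811, fail to reject H0.


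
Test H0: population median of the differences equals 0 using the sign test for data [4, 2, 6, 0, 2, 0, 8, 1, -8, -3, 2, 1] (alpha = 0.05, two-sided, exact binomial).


Step 1: Discard zero differences. Original n = 12; n_eff = number of nonzero differences = 10.
Nonzero differences (with sign): +4, +2, +6, +2, +8, +1, -8, -3, +2, +1
Step 2: Count signs: positive = 8, negative = 2.
Step 3: Under H0: P(positive) = 0.5, so the number of positives S ~ Bin(10, 0.5).
Step 4: Two-sided exact p-value = sum of Bin(10,0.5) probabilities at or below the observed probability = 0.109375.
Step 5: alpha = 0.05. fail to reject H0.

n_eff = 10, pos = 8, neg = 2, p = 0.109375, fail to reject H0.


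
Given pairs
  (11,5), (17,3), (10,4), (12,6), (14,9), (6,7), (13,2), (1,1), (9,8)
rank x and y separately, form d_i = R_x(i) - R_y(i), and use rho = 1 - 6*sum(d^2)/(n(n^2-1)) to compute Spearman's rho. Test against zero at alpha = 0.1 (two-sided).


Step 1: Rank x and y separately (midranks; no ties here).
rank(x): 11->5, 17->9, 10->4, 12->6, 14->8, 6->2, 13->7, 1->1, 9->3
rank(y): 5->5, 3->3, 4->4, 6->6, 9->9, 7->7, 2->2, 1->1, 8->8
Step 2: d_i = R_x(i) - R_y(i); compute d_i^2.
  (5-5)^2=0, (9-3)^2=36, (4-4)^2=0, (6-6)^2=0, (8-9)^2=1, (2-7)^2=25, (7-2)^2=25, (1-1)^2=0, (3-8)^2=25
sum(d^2) = 112.
Step 3: rho = 1 - 6*112 / (9*(9^2 - 1)) = 1 - 672/720 = 0.066667.
Step 4: Under H0, t = rho * sqrt((n-2)/(1-rho^2)) = 0.1768 ~ t(7).
Step 5: Two-sided p-value from the t-distribution with 7 df = 0.864690.
Step 6: alpha = 0.1. fail to reject H0.

rho = 0.0667, p = 0.864690, fail to reject H0 at alpha = 0.1.
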